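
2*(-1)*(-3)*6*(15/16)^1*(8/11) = 270/11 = 24.55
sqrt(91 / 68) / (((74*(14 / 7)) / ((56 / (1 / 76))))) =532*sqrt(1547) / 629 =33.27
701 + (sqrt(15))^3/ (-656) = 701 - 15* sqrt(15)/ 656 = 700.91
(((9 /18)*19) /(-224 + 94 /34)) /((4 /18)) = -2907 /15044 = -0.19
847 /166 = 5.10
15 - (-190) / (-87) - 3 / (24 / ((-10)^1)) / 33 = 49205 / 3828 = 12.85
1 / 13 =0.08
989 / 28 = 35.32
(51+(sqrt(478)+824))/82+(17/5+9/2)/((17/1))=sqrt(478)/82+38807/3485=11.40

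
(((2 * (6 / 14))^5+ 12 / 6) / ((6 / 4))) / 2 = 41390 / 50421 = 0.82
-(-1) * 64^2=4096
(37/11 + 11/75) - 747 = -613379/825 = -743.49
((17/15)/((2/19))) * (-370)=-11951/3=-3983.67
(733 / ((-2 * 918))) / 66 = -733 / 121176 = -0.01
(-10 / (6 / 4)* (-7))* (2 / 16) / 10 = 7 / 12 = 0.58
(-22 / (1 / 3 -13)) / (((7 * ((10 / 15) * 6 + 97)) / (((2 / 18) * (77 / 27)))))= 121 / 155439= 0.00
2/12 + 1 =7/6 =1.17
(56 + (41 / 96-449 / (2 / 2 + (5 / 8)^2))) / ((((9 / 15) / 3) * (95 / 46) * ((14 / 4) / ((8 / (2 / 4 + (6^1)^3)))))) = -104720978 / 15376263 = -6.81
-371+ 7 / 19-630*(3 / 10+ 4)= -58513 / 19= -3079.63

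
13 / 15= 0.87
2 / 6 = 1 / 3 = 0.33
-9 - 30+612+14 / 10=2872 / 5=574.40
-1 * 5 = -5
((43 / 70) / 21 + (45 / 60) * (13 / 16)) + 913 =42977561 / 47040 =913.64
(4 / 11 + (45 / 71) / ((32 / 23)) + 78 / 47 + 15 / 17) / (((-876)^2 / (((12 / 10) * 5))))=67116679 / 2553905088768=0.00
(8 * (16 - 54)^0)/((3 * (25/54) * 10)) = 72/125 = 0.58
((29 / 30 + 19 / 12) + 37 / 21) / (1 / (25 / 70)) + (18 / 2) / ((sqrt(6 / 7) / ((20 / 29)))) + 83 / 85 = 251543 / 99960 + 30 * sqrt(42) / 29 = 9.22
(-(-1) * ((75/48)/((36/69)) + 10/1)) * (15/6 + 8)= 17465/128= 136.45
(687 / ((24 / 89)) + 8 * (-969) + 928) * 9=-38487.38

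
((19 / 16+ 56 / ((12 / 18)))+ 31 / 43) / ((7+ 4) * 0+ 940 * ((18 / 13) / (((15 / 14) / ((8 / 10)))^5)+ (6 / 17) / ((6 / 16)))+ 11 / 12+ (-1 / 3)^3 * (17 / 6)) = 2066481650390625 / 28566508480476788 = 0.07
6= 6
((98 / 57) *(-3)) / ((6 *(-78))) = 49 / 4446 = 0.01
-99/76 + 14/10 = 37/380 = 0.10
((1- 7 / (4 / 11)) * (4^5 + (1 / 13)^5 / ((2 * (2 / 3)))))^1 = -111019577563 / 5940688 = -18688.00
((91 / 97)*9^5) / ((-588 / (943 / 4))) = -241293897 / 10864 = -22210.41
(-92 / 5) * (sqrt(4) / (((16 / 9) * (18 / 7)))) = -161 / 20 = -8.05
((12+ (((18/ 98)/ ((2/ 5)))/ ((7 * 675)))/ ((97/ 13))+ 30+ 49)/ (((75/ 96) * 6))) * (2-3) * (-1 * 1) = 726638744/ 37429875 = 19.41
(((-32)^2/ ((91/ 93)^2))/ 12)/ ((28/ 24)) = 4428288/ 57967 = 76.39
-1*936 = -936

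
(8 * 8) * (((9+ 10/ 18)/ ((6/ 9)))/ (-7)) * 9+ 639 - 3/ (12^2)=-181591/ 336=-540.45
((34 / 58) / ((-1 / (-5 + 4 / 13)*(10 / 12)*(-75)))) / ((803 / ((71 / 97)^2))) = -10455034 / 356049497375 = -0.00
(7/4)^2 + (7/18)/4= 3.16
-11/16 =-0.69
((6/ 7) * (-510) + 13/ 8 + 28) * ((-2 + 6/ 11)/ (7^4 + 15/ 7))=22821/ 92521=0.25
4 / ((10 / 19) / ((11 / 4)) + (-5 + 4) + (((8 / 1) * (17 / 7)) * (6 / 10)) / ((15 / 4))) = 146300 / 84121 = 1.74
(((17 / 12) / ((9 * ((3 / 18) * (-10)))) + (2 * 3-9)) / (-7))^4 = 96254442001 / 2520473760000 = 0.04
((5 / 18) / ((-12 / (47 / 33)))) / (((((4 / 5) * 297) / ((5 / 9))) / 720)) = -29375 / 529254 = -0.06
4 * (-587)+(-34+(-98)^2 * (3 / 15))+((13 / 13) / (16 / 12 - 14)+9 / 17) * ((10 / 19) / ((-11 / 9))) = -461.39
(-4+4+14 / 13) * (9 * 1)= 9.69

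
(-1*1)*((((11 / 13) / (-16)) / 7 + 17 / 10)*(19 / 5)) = -234099 / 36400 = -6.43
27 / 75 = 9 / 25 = 0.36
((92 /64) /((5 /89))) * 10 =2047 /8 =255.88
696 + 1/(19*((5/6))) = 66126/95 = 696.06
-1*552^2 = -304704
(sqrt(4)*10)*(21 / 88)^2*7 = 15435 / 1936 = 7.97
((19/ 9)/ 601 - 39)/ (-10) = 105466/ 27045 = 3.90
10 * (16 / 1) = 160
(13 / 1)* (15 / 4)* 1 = 195 / 4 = 48.75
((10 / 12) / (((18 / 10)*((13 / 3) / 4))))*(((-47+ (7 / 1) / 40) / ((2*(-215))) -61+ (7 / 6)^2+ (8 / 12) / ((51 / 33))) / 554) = -0.05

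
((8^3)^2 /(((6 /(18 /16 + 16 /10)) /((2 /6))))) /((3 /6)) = 3571712 /45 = 79371.38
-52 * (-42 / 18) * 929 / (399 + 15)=169078 / 621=272.27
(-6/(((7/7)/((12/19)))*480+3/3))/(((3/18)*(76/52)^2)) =-6084/274721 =-0.02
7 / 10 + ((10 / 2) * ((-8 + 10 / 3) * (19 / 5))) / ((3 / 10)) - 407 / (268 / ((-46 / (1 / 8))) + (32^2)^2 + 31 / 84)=-26880001403633 / 91163166210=-294.86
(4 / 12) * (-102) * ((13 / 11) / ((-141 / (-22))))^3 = -597584 / 2803221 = -0.21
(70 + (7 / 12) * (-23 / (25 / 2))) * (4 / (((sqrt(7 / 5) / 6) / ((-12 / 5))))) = -70896 * sqrt(35) / 125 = -3355.41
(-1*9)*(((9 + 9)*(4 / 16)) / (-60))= 27 / 40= 0.68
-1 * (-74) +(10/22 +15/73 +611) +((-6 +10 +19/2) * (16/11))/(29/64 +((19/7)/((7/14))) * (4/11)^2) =35803134619/50970425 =702.43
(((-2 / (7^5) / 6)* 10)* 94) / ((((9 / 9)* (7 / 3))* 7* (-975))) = 188 / 160590885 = 0.00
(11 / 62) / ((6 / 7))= 0.21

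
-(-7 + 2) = 5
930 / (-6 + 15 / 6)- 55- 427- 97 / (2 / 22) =-12703 / 7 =-1814.71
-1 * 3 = -3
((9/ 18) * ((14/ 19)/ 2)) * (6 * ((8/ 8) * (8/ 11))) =168/ 209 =0.80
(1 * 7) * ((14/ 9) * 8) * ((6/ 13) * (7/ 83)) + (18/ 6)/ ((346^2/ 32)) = 3.39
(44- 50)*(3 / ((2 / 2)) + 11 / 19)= -408 / 19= -21.47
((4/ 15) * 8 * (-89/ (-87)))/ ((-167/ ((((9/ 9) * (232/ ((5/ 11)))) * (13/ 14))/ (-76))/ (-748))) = -304633472/ 4997475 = -60.96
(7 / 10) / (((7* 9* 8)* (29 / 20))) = 1 / 1044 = 0.00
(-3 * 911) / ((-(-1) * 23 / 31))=-84723 / 23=-3683.61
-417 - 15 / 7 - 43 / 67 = -196879 / 469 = -419.78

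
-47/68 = -0.69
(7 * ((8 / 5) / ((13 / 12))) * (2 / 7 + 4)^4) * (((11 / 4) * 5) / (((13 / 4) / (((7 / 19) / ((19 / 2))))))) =1710720000 / 2989441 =572.25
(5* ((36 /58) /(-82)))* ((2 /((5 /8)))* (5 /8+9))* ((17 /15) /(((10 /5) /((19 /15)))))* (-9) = 223839 /29725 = 7.53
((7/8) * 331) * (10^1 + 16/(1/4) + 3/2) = 349867/16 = 21866.69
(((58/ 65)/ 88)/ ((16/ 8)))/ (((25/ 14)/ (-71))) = -14413/ 71500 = -0.20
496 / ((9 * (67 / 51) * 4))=2108 / 201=10.49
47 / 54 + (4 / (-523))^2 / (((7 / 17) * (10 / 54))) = 450351781 / 516969810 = 0.87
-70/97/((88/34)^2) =-10115/93896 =-0.11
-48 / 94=-24 / 47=-0.51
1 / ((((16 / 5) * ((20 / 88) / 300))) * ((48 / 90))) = 12375 / 16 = 773.44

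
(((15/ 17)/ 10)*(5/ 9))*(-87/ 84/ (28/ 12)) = -145/ 6664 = -0.02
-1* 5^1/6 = -5/6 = -0.83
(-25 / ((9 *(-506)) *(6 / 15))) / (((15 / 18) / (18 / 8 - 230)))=-22775 / 6072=-3.75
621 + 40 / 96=7457 / 12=621.42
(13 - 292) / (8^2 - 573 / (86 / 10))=11997 / 113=106.17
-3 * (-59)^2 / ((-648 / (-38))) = -66139 / 108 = -612.40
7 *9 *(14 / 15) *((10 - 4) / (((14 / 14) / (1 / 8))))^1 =441 / 10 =44.10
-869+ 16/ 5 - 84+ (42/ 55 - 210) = -63747/ 55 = -1159.04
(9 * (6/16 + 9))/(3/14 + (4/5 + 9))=23625/2804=8.43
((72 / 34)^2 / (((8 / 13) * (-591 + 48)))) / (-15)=234 / 261545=0.00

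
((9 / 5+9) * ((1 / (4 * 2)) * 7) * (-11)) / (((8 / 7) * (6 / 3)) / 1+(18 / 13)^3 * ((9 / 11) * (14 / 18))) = -351702351 / 13448800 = -26.15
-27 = -27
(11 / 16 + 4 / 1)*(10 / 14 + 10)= 5625 / 112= 50.22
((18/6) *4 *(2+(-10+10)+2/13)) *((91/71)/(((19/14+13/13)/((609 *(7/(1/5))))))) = 233953440/781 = 299556.26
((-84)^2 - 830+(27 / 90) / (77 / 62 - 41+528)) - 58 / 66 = 31092709364 / 4994715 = 6225.12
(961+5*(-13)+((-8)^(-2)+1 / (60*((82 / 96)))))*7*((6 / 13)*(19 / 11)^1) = 5000.25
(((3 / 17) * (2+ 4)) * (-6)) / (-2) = 54 / 17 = 3.18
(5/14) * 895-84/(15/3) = 21199/70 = 302.84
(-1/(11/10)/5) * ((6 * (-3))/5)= 36/55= 0.65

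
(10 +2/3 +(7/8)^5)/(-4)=-1098997/393216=-2.79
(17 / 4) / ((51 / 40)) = 10 / 3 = 3.33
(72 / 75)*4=3.84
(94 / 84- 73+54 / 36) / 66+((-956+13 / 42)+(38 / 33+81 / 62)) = -20501203 / 21483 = -954.30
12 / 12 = 1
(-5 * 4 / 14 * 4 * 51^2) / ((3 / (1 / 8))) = -4335 / 7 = -619.29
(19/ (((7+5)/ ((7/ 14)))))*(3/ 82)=19/ 656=0.03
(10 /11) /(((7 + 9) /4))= 5 /22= 0.23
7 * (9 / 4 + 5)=203 / 4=50.75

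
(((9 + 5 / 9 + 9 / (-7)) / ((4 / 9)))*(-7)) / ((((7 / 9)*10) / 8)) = -4689 / 35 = -133.97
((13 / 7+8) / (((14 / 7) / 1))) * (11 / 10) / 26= 759 / 3640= 0.21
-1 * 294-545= -839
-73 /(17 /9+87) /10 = -657 /8000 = -0.08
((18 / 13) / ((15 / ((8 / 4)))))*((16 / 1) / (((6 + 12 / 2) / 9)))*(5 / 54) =8 / 39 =0.21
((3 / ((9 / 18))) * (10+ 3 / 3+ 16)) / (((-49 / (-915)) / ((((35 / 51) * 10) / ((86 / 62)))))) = 76585500 / 5117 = 14966.88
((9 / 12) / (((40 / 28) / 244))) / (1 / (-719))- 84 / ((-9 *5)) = -2763061 / 30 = -92102.03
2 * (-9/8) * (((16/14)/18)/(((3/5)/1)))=-5/21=-0.24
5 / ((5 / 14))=14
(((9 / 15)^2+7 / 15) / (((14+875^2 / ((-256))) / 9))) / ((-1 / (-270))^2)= -182.21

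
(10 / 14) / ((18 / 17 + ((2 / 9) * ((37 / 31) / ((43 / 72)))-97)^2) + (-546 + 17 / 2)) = 302071130 / 3715848840781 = 0.00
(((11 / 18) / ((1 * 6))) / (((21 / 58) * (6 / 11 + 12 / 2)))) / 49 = 3509 / 4000752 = 0.00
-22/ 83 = -0.27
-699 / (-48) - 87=-1159 / 16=-72.44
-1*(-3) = 3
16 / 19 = 0.84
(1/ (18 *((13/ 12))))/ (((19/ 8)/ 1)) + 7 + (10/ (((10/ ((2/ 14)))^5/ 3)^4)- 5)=1195288149138227774980000000000000060021/ 591260693265304927410000000000000000000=2.02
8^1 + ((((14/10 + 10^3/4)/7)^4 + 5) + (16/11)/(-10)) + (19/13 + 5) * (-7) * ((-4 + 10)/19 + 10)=6781289533002142/4077198125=1663222.96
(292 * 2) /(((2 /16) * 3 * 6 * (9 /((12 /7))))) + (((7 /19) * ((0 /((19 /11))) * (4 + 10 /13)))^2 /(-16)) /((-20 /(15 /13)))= 9344 /189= 49.44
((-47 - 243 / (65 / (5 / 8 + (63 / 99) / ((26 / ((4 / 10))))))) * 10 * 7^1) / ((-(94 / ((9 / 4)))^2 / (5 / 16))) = 10408381011 / 16820350976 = 0.62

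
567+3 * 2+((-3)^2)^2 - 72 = 582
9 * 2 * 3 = 54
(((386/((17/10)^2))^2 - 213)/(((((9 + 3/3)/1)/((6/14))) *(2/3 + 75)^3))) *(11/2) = 1311703494057/136773289694020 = 0.01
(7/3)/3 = 7/9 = 0.78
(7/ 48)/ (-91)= -1/ 624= -0.00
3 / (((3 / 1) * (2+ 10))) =1 / 12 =0.08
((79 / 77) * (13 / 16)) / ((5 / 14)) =1027 / 440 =2.33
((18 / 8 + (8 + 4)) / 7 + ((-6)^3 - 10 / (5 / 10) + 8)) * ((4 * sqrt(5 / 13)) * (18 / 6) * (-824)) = 15640344 * sqrt(65) / 91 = 1385675.65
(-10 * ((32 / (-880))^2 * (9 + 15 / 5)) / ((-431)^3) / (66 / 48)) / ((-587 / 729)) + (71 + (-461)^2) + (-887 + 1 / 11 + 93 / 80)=211706.25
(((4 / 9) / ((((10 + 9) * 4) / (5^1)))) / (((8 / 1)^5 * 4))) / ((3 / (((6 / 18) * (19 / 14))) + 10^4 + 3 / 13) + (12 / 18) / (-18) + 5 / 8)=0.00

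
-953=-953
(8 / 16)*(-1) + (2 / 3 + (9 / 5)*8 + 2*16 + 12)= 1757 / 30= 58.57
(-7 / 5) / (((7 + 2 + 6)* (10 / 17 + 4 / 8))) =-238 / 2775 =-0.09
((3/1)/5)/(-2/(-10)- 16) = -3/79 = -0.04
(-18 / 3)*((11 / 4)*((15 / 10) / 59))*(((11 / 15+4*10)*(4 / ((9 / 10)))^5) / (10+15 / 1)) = -1376460800 / 1161297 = -1185.28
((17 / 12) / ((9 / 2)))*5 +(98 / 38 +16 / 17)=88853 / 17442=5.09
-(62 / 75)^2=-0.68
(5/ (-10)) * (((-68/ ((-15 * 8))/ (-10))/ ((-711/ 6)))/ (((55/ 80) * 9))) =-68/ 1759725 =-0.00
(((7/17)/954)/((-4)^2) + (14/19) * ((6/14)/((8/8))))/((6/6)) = 1557061/4930272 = 0.32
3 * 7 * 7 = 147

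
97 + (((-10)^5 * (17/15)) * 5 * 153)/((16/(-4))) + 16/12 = 65025295/3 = 21675098.33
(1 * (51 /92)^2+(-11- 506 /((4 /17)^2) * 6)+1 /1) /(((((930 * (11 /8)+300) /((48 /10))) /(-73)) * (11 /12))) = 162665755752 /12248995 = 13279.93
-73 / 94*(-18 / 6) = 219 / 94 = 2.33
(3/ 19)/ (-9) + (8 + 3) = 626/ 57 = 10.98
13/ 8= 1.62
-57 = -57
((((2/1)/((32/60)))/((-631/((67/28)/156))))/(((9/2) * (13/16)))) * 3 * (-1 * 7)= 335/639834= 0.00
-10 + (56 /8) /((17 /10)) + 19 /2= 123 /34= 3.62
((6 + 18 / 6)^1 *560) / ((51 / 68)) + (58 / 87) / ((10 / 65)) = 20173 / 3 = 6724.33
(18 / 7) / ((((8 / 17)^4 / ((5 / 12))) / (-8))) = -1252815 / 7168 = -174.78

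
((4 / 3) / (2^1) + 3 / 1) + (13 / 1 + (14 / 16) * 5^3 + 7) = 3193 / 24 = 133.04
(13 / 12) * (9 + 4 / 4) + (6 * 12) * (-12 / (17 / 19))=-97391 / 102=-954.81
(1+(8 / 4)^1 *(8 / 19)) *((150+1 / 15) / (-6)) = -46.07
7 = 7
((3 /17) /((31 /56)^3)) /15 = 175616 /2532235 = 0.07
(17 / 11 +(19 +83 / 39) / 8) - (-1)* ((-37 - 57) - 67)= -67273 / 429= -156.81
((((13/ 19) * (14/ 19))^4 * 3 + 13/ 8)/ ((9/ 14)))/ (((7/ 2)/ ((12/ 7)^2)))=1976952836456/ 832194589009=2.38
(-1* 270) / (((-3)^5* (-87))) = -10 / 783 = -0.01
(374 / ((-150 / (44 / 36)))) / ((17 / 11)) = -1331 / 675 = -1.97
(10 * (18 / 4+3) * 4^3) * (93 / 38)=223200 / 19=11747.37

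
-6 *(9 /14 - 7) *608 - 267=160467 /7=22923.86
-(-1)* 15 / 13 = 15 / 13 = 1.15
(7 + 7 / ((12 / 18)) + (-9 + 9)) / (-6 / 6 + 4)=35 / 6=5.83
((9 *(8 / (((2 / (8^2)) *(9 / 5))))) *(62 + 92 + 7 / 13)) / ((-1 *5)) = -514304 / 13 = -39561.85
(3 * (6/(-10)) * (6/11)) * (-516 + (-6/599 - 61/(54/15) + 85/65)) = 223556403/428285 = 521.98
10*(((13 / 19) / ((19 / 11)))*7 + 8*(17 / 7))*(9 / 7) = 5049270 / 17689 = 285.45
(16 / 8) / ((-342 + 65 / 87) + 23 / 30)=-580 / 98741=-0.01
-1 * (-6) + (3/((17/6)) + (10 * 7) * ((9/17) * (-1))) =-30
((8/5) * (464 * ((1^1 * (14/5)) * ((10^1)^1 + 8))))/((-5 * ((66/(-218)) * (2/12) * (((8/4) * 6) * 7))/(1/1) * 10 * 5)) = 1213824/34375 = 35.31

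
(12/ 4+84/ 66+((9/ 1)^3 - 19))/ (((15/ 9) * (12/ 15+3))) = 23571/ 209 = 112.78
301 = 301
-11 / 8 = -1.38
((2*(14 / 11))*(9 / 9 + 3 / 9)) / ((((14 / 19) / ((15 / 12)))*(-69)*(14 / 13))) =-1235 / 15939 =-0.08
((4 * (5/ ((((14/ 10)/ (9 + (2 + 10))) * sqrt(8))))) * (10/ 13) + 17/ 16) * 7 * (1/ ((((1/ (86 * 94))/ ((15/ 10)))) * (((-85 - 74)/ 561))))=-11904700500 * sqrt(2)/ 689 - 134919939/ 424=-24753314.66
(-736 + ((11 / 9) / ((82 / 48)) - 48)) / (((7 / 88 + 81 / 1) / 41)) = -8478272 / 21405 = -396.09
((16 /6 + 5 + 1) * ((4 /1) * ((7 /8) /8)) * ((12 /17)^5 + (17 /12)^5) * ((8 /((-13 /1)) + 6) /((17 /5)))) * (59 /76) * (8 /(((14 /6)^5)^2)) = 248258448346806675 /5414537945634019328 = 0.05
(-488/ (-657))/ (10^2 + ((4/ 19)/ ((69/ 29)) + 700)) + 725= 41635462789/ 57428151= 725.00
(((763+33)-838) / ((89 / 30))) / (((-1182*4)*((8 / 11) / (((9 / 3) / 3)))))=1155 / 280528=0.00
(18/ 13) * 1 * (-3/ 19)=-54/ 247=-0.22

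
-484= -484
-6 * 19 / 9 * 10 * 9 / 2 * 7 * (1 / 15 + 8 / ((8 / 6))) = -24206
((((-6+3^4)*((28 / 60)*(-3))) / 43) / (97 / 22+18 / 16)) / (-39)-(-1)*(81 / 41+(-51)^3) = -1480568989850 / 11161553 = -132649.01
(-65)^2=4225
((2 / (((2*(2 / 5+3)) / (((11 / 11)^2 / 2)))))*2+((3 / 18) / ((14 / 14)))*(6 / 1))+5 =107 / 17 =6.29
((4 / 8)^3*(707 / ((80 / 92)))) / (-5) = -16261 / 800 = -20.33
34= 34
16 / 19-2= -22 / 19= -1.16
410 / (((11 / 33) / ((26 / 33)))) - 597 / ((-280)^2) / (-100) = 83574406567 / 86240000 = 969.09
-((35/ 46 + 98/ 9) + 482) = -204371/ 414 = -493.65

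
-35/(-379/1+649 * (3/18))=42/325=0.13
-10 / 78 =-5 / 39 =-0.13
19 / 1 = 19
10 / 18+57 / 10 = 563 / 90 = 6.26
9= 9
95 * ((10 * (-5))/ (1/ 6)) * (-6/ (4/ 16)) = 684000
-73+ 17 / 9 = -640 / 9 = -71.11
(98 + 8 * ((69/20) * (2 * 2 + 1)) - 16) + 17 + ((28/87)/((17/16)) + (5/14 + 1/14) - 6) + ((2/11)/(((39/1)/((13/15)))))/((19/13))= 7521318386/32456655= 231.73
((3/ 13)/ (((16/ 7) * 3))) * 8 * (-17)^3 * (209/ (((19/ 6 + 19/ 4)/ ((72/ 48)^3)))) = -30642381/ 260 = -117855.31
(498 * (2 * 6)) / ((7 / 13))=77688 / 7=11098.29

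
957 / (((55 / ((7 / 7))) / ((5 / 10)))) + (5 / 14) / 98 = 59707 / 6860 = 8.70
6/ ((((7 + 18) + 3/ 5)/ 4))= 15/ 16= 0.94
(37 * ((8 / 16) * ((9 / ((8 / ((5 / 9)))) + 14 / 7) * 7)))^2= 29582721 / 256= 115557.50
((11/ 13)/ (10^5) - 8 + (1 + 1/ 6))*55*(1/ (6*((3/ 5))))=-293149637/ 2808000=-104.40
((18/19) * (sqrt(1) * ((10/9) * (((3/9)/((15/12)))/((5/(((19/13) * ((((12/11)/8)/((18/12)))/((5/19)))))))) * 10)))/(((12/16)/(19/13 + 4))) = 172672/83655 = 2.06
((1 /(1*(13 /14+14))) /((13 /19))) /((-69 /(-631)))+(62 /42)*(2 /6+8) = 2734489 /207207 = 13.20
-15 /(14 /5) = -75 /14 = -5.36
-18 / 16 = -9 / 8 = -1.12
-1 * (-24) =24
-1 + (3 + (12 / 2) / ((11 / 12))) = 94 / 11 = 8.55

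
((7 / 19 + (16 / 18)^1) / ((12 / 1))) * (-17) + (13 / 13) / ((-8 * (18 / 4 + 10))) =-26627 / 14877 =-1.79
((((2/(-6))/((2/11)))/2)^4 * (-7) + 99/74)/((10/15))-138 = -73350931/511488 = -143.41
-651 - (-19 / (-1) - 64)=-606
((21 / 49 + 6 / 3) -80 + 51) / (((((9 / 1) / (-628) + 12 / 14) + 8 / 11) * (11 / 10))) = -1168080 / 75923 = -15.39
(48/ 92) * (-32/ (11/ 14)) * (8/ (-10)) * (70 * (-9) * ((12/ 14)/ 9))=-258048/ 253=-1019.95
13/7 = 1.86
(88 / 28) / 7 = 22 / 49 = 0.45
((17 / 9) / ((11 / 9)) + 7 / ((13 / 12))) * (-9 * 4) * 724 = -29843280 / 143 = -208694.27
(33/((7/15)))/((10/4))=198/7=28.29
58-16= 42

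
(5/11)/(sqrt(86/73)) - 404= -404+5 * sqrt(6278)/946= -403.58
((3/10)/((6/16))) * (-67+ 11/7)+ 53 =23/35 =0.66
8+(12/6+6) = 16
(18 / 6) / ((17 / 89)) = 267 / 17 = 15.71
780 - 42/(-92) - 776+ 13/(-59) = 11497/2714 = 4.24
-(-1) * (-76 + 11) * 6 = -390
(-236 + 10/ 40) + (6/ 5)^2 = -23431/ 100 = -234.31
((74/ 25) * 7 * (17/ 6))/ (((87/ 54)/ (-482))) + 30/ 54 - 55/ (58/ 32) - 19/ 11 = -43547456/ 2475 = -17594.93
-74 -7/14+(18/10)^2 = -3563/50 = -71.26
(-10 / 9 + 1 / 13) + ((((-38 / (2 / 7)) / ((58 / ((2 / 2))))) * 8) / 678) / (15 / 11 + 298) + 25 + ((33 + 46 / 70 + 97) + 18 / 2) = 7230462357806 / 44189804295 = 163.62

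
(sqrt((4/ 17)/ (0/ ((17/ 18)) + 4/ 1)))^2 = 1/ 17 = 0.06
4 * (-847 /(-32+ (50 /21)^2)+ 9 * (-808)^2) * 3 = 204689653317 /2903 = 70509698.01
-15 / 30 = -0.50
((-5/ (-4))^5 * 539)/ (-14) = -240625/ 2048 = -117.49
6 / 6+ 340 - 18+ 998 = 1321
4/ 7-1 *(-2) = 18/ 7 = 2.57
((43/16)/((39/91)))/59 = 301/2832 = 0.11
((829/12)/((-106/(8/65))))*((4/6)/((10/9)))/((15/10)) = -1658/51675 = -0.03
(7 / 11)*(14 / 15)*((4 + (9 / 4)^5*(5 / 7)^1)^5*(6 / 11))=29470217235429000970421317 / 482729585058775040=61049121.80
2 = 2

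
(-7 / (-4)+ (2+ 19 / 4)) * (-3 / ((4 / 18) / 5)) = -2295 / 4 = -573.75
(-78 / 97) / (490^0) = -78 / 97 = -0.80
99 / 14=7.07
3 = 3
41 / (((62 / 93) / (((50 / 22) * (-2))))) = -3075 / 11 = -279.55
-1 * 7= -7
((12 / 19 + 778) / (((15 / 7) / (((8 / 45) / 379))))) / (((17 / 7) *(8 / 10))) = 1449812 / 16526295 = 0.09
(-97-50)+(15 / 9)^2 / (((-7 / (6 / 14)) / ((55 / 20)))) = -86711 / 588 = -147.47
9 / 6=3 / 2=1.50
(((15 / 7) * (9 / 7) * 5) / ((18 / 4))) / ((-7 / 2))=-300 / 343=-0.87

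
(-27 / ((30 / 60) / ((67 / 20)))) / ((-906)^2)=-201 / 912040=-0.00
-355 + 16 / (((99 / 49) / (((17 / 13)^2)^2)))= -938295881 / 2827539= -331.84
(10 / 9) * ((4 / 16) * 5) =1.39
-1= -1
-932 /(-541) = 932 /541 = 1.72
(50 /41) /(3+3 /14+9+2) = 0.09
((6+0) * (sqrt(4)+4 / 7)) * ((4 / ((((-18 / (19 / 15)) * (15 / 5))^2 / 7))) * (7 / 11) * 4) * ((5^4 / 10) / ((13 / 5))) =505400 / 34749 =14.54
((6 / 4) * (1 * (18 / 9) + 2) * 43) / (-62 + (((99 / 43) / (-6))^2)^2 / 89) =-1256040136992 / 301837916767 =-4.16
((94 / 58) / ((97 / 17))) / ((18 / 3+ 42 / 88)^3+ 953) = 68062016 / 293478818801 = 0.00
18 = 18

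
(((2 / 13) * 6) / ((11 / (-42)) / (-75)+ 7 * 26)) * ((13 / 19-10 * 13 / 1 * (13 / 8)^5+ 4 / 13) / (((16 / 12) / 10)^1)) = -422209110605625 / 7540333039616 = -55.99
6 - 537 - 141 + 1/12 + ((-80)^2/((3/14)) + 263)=117831/4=29457.75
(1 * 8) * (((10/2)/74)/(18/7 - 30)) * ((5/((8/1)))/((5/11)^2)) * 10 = -4235/7104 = -0.60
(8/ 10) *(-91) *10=-728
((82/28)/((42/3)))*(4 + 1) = 205/196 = 1.05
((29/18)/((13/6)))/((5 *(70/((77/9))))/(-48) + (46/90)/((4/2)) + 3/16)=-76560/42133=-1.82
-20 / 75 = -0.27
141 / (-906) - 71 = -21489 / 302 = -71.16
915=915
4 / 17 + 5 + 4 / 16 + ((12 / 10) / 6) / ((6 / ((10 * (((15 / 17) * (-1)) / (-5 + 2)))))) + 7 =151 / 12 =12.58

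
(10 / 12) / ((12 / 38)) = 95 / 36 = 2.64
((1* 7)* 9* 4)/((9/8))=224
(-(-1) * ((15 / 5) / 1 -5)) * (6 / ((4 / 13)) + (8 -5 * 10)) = 45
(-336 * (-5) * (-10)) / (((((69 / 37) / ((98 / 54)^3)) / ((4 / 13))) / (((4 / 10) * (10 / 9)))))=-390029964800 / 52966953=-7363.65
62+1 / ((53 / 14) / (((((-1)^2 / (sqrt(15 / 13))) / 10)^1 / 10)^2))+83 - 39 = 106.00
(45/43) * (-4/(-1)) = 180/43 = 4.19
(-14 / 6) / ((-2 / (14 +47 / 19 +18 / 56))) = 19.59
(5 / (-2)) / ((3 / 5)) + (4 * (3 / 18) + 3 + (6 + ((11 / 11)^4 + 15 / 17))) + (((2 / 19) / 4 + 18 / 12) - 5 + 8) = 7693 / 646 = 11.91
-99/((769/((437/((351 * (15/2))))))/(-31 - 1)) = 307648/449865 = 0.68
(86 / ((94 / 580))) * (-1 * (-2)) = 49880 / 47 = 1061.28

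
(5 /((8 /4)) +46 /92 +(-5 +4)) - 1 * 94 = -92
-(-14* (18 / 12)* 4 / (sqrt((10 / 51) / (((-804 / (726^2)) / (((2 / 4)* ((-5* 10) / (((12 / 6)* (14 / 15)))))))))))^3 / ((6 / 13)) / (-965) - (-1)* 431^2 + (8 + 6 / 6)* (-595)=180406 - 2275302848* sqrt(47838) / 26711818203125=180405.98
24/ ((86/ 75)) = 900/ 43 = 20.93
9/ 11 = 0.82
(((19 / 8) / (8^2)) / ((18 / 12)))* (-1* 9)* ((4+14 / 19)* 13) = -1755 / 128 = -13.71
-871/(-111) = 871/111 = 7.85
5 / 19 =0.26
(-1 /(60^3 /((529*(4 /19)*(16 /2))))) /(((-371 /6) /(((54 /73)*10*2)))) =12696 /12864425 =0.00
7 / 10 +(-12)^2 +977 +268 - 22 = 13677 / 10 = 1367.70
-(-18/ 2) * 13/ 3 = 39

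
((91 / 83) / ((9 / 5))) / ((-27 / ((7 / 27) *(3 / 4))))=-3185 / 726084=-0.00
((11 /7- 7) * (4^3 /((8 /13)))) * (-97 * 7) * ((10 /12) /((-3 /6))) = -1916720 /3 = -638906.67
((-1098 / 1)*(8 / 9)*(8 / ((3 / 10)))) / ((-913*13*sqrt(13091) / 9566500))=741760000*sqrt(13091) / 462891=183345.85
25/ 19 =1.32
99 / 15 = 33 / 5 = 6.60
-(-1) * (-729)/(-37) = 729/37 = 19.70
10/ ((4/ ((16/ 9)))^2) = 160/ 81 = 1.98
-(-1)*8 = 8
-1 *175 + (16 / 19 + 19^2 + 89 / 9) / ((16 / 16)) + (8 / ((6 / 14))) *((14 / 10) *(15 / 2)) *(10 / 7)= 81521 / 171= 476.73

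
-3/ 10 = -0.30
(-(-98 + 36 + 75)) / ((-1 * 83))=13 / 83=0.16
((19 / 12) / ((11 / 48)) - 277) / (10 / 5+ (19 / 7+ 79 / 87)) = -1809339 / 37664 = -48.04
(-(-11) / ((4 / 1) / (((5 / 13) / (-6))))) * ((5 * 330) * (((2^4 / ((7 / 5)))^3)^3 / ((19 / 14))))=-712843177193.58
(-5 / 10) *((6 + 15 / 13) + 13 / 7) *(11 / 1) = -4510 / 91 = -49.56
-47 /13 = -3.62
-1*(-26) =26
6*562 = 3372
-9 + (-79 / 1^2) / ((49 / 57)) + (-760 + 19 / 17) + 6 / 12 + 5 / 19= -27191329 / 31654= -859.02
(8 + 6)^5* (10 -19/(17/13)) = -41412448/17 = -2436026.35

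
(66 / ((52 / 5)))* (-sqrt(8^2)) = -660 / 13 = -50.77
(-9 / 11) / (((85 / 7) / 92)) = -5796 / 935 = -6.20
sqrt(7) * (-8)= -8 * sqrt(7)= -21.17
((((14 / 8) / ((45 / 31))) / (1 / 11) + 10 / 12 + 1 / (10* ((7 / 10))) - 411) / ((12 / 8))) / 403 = -499921 / 761670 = -0.66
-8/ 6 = -1.33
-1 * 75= -75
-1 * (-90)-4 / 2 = 88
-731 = -731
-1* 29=-29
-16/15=-1.07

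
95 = 95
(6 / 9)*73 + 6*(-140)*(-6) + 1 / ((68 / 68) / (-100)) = 14966 / 3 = 4988.67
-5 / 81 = -0.06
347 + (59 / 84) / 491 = 347.00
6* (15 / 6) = 15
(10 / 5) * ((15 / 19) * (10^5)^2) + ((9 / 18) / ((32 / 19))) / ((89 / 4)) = 427200000000361 / 27056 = 15789473684.22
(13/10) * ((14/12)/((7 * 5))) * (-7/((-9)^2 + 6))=-91/26100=-0.00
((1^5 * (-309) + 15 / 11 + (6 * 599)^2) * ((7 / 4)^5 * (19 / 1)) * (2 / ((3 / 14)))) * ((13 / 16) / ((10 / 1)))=344066535474753 / 112640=3054567964.09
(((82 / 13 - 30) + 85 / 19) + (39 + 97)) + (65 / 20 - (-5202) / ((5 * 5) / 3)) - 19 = 17914203 / 24700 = 725.27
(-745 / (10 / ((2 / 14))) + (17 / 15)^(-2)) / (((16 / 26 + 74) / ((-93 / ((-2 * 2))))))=-48252399 / 15698480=-3.07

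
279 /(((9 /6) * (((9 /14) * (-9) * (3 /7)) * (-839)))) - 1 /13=11029 /883467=0.01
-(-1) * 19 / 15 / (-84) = -19 / 1260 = -0.02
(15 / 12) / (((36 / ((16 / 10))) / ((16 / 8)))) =1 / 9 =0.11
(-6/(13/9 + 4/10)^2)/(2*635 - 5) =-0.00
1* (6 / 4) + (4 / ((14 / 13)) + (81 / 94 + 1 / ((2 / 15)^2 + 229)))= 103080496 / 16953041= 6.08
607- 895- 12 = -300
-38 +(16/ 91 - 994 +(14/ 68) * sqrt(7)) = -93896/ 91 +7 * sqrt(7)/ 34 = -1031.28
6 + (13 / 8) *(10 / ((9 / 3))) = 137 / 12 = 11.42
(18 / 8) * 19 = 171 / 4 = 42.75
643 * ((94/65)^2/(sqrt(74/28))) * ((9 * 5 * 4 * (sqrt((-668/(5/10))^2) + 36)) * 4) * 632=709414991566848 * sqrt(518)/31265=516424465543.75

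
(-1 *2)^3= -8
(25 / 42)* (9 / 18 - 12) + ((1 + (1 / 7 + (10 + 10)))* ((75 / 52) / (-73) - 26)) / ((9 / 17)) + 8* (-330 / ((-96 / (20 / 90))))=-27631489 / 26572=-1039.87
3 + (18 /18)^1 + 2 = 6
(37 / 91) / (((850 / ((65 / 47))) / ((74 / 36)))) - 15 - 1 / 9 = -15211591 / 1006740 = -15.11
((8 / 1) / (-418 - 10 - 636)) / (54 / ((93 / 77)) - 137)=31 / 380513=0.00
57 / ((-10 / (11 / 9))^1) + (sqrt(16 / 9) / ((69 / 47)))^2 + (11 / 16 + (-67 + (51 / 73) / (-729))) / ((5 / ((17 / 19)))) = -256864672159 / 14263575120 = -18.01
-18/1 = -18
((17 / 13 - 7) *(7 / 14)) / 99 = -37 / 1287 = -0.03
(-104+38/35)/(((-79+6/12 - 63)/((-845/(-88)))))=304369/43582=6.98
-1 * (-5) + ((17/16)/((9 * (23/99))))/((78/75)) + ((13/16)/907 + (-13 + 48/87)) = -1751294045/251667104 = -6.96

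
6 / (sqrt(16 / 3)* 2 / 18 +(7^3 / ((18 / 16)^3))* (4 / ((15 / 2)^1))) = 5761082880 / 123363425749 - 13286025* sqrt(3) / 246726851498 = 0.05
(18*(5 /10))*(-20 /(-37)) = 180 /37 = 4.86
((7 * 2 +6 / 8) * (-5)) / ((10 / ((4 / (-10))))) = 59 / 20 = 2.95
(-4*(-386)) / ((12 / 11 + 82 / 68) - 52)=-31.06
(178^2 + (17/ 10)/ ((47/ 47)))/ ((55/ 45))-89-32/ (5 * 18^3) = 25835.66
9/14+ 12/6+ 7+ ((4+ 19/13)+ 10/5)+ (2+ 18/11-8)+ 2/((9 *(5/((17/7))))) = 1157539/90090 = 12.85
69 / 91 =0.76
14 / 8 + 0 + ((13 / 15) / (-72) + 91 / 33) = 53407 / 11880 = 4.50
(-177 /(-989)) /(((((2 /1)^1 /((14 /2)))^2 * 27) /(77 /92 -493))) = -338247 /8464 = -39.96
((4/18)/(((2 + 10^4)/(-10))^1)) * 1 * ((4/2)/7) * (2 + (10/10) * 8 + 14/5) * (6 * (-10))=5120/105021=0.05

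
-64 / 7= -9.14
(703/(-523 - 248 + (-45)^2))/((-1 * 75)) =-37/4950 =-0.01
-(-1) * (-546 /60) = -91 /10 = -9.10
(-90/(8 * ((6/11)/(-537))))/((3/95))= 2805825/8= 350728.12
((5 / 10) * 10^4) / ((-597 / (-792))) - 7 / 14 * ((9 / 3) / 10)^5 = 263999951643 / 39800000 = 6633.16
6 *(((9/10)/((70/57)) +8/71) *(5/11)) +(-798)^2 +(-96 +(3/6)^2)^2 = 282523349807/437360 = 645974.37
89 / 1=89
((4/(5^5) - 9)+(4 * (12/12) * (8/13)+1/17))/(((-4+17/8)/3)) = 35792928/3453125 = 10.37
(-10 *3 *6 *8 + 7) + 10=-1423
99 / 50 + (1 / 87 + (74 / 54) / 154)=3015142 / 1507275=2.00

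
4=4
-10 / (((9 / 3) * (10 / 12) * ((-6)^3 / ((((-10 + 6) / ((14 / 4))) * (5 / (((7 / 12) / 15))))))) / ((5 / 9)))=-2000 / 1323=-1.51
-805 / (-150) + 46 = 1541 / 30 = 51.37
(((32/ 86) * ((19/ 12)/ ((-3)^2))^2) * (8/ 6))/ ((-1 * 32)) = -361/ 752328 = -0.00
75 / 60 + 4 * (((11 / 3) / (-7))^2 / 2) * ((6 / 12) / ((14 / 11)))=18097 / 12348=1.47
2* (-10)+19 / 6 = -16.83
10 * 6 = 60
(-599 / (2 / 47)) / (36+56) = -153.01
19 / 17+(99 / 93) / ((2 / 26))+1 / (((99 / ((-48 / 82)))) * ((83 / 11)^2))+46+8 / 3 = 9470311212 / 148850623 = 63.62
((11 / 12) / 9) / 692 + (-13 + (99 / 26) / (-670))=-4232980451 / 325475280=-13.01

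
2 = 2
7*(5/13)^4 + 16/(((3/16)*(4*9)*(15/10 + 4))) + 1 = 1.58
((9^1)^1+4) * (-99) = -1287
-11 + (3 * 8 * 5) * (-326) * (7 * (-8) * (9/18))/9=365087/3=121695.67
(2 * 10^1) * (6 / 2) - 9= 51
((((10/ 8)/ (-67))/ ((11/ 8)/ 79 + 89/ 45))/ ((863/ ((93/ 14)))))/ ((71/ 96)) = -158695200/ 1630625690491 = -0.00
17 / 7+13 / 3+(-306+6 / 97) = -609422 / 2037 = -299.18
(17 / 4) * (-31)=-527 / 4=-131.75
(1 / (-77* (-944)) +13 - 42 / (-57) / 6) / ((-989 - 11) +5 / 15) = -54370681 / 4141834928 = -0.01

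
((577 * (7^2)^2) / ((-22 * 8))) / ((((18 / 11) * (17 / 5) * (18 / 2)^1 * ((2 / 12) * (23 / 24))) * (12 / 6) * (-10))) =1385377 / 28152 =49.21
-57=-57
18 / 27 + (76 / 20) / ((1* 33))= 43 / 55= 0.78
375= 375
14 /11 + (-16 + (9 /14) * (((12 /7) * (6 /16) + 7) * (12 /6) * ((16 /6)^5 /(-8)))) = -2624822 /14553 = -180.36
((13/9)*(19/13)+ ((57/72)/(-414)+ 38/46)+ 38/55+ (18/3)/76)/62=38470937/643753440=0.06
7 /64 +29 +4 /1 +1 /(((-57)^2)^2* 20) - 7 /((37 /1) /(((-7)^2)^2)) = -421.13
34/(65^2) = 34/4225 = 0.01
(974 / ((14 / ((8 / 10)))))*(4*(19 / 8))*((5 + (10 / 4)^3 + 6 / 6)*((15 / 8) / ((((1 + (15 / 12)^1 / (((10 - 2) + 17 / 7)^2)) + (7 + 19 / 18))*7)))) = 230323446027 / 681867928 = 337.78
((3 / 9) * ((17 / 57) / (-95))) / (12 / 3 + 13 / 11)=-187 / 925965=-0.00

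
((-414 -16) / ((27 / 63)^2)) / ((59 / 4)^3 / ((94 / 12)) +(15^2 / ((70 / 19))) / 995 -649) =8828633408 / 902329731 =9.78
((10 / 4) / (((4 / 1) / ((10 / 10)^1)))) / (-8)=-5 / 64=-0.08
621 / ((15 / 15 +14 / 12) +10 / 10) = 196.11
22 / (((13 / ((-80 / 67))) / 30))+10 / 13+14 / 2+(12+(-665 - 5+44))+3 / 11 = -491268 / 737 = -666.58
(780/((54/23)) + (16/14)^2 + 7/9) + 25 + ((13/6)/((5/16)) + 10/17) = 4583512/12495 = 366.83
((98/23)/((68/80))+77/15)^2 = 3541083049/34398225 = 102.94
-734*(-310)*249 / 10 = 5665746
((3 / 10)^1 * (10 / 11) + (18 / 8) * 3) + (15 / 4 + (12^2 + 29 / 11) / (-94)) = 433 / 47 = 9.21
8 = 8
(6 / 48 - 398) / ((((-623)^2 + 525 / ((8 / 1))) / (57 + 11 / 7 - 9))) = -1104501 / 21738899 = -0.05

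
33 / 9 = 11 / 3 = 3.67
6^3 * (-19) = -4104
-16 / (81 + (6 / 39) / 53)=-11024 / 55811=-0.20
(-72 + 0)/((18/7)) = -28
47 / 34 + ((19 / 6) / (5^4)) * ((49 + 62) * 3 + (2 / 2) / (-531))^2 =10123772171057 / 17975013750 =563.21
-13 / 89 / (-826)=13 / 73514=0.00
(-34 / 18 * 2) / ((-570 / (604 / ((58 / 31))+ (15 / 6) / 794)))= 28082113 / 13124820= 2.14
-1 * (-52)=52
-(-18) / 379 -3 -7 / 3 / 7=-3736 / 1137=-3.29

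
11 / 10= 1.10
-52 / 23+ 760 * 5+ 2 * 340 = 102988 / 23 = 4477.74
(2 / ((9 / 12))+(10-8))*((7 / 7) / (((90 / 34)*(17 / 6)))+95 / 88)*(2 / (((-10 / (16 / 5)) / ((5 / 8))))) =-11207 / 4950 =-2.26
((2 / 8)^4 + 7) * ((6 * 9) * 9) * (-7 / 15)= -1016631 / 640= -1588.49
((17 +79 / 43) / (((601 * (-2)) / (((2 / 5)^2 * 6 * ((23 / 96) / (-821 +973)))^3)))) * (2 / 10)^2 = -985527 / 453778270720000000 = -0.00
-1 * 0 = 0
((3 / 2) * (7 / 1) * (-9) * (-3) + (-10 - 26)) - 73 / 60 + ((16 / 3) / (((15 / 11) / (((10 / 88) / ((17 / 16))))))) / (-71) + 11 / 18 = 17879669 / 72420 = 246.89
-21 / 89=-0.24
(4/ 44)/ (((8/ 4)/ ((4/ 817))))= 2/ 8987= 0.00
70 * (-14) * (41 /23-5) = 72520 /23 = 3153.04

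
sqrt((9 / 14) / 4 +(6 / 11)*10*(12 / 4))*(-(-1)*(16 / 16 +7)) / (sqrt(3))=18.78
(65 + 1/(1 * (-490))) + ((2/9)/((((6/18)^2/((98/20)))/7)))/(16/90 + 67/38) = 163186771/1626310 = 100.34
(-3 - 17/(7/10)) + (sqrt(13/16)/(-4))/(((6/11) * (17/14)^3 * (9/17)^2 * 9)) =-191/7 - 3773 * sqrt(13)/148716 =-27.38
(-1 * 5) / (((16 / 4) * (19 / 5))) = -25 / 76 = -0.33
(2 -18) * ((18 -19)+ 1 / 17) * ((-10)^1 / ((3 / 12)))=-10240 / 17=-602.35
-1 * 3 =-3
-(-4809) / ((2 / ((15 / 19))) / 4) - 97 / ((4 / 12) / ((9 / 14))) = 1970019 / 266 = 7406.09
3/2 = 1.50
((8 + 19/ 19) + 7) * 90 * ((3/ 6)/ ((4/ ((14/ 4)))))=630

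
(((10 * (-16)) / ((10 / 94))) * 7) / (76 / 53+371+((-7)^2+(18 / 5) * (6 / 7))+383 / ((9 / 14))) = -10.32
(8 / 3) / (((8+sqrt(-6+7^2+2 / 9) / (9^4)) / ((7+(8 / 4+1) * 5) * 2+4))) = 396718580736 / 24794910907 - 2519424 * sqrt(389) / 24794910907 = 16.00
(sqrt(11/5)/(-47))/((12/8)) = -2* sqrt(55)/705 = -0.02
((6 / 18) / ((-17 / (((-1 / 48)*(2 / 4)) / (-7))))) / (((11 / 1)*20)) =-1 / 7539840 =-0.00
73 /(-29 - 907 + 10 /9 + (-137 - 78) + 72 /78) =-8541 /134429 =-0.06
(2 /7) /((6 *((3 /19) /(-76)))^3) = -752734096 /5103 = -147508.15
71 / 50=1.42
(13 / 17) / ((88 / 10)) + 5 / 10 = 439 / 748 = 0.59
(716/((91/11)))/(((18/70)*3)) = 39380/351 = 112.19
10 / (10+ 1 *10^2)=1 / 11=0.09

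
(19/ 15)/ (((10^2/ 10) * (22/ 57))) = 0.33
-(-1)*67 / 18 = 67 / 18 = 3.72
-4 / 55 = -0.07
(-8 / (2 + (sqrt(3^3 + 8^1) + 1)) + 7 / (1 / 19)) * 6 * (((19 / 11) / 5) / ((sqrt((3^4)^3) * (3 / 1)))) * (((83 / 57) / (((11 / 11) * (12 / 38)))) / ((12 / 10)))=2745557 / 5629338 - 3154 * sqrt(35) / 2814669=0.48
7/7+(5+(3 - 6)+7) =10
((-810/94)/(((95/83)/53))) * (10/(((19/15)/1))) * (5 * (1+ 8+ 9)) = -4810306500/16967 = -283509.55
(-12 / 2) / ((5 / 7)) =-42 / 5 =-8.40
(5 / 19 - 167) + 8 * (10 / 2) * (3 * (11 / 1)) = 21912 / 19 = 1153.26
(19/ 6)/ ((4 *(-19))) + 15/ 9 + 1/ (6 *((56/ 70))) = 11/ 6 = 1.83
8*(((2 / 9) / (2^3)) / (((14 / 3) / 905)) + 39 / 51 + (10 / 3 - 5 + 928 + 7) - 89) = 2428985 / 357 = 6803.88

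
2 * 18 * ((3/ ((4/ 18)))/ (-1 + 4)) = 162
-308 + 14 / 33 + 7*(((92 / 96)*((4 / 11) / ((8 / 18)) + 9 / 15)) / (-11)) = -308.44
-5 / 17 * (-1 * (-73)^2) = 26645 / 17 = 1567.35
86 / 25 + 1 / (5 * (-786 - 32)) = 70343 / 20450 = 3.44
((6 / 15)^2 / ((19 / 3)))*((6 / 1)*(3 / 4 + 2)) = 198 / 475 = 0.42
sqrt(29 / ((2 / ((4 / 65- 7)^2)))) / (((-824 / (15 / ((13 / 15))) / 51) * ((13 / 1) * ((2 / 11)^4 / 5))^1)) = -9961.09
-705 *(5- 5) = 0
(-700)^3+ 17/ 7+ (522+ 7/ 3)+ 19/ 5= -36014944291/ 105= -342999469.44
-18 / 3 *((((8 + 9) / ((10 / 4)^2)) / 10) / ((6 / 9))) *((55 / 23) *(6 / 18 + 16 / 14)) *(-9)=313038 / 4025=77.77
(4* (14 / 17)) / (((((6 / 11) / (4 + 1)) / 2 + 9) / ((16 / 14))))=1760 / 4233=0.42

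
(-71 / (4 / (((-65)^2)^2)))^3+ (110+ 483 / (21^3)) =-897788246197285903620846503263 / 28224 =-31809390809144200099944960.00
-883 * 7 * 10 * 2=-123620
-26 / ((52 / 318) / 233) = -37047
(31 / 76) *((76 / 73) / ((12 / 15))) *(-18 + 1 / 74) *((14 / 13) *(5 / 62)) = -232925 / 280904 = -0.83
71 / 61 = 1.16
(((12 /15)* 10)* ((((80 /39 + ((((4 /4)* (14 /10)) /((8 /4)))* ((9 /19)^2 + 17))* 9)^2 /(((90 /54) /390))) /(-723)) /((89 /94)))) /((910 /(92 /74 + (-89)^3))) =1188246791359725786428816 /45881667094297125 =25898073.60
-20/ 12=-5/ 3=-1.67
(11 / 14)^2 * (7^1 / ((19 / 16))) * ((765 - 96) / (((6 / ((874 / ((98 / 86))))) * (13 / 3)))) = 320234244 / 4459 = 71817.50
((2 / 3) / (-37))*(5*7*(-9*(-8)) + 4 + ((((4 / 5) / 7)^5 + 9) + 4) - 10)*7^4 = -88481852766 / 809375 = -109321.21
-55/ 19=-2.89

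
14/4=7/2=3.50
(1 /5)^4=1 /625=0.00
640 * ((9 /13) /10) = 576 /13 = 44.31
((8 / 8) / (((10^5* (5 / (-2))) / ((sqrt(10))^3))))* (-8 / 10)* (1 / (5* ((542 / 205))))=41* sqrt(10) / 16937500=0.00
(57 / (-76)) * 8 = -6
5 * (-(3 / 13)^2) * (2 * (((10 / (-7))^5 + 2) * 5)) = 29873700 / 2840383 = 10.52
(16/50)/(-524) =-0.00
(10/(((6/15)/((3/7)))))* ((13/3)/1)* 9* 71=207675/7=29667.86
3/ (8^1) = 3/ 8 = 0.38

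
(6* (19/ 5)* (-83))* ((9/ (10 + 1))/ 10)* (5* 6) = -4644.98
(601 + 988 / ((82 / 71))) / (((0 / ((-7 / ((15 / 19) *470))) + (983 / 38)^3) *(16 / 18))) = 3686266665 / 38944345567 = 0.09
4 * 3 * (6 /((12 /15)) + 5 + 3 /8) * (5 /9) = 515 /6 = 85.83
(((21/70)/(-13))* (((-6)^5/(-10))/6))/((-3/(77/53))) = 24948/17225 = 1.45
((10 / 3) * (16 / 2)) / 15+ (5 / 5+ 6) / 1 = 79 / 9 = 8.78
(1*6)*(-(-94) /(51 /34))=376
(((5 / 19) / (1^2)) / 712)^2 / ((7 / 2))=25 / 640523744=0.00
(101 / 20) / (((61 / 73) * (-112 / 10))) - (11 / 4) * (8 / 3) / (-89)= -1667983 / 3648288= -0.46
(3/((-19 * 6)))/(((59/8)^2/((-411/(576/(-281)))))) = -38497/396834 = -0.10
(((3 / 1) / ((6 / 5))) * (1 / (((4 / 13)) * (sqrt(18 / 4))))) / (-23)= -65 * sqrt(2) / 552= -0.17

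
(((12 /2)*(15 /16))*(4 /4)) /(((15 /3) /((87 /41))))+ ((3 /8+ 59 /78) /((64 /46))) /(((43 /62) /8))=11.77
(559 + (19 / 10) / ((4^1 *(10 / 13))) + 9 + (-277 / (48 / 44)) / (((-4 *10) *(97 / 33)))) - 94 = 476.78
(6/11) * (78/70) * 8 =1872/385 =4.86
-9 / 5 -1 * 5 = -34 / 5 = -6.80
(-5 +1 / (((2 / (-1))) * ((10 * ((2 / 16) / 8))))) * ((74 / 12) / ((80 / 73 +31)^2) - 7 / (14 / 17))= 5735385983 / 82344735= 69.65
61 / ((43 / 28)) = 1708 / 43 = 39.72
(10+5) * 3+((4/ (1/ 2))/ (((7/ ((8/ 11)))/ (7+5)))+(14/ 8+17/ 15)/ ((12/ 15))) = 216505/ 3696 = 58.58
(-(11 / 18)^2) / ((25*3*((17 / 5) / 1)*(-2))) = 121 / 165240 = 0.00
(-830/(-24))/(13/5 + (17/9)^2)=56025/9992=5.61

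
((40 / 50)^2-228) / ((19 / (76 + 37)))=-642292 / 475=-1352.19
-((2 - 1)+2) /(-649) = 3 /649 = 0.00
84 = 84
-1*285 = -285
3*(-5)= -15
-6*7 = -42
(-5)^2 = 25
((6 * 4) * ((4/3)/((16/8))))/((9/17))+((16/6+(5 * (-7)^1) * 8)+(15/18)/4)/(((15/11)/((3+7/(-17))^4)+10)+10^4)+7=37.19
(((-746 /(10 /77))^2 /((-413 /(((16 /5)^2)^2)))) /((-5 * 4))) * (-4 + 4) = 0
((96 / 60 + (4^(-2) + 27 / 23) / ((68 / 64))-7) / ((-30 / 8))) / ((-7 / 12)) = -132512 / 68425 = -1.94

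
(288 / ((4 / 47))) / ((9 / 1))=376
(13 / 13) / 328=1 / 328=0.00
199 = 199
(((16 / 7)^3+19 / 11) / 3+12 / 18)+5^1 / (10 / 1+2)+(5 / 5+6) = 572273 / 45276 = 12.64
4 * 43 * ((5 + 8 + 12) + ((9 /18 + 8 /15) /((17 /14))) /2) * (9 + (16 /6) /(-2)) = 25648726 /765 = 33527.75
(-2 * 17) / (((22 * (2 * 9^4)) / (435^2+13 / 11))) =-17692648 / 793881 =-22.29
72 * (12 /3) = 288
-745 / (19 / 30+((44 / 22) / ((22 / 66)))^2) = -22350 / 1099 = -20.34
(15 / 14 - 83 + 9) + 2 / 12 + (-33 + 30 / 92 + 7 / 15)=-507001 / 4830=-104.97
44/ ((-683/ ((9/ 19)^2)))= -3564/ 246563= -0.01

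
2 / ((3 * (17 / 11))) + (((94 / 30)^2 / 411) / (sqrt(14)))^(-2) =6105968049232 / 248863731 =24535.39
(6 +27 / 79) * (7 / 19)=3507 / 1501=2.34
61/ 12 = 5.08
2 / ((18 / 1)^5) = 1 / 944784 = 0.00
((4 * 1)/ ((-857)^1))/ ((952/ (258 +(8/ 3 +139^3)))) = -8057639/ 611898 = -13.17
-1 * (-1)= 1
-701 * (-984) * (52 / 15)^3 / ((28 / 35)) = 8082429056 / 225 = 35921906.92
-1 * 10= -10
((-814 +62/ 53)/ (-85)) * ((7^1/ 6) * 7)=78.10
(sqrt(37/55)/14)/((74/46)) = 23 * sqrt(2035)/28490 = 0.04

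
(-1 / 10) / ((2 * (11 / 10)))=-1 / 22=-0.05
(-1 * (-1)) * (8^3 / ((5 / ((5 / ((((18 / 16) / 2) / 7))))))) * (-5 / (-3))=286720 / 27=10619.26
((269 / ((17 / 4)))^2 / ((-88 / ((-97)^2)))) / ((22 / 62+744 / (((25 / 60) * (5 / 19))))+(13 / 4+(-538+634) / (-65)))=-54876078709400 / 869559941481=-63.11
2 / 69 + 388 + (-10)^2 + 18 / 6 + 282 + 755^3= 29695505714 / 69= 430369648.03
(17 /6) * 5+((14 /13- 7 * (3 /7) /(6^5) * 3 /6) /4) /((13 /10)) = 14.37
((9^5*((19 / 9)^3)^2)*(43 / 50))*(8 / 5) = 8091891532 / 1125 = 7192792.47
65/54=1.20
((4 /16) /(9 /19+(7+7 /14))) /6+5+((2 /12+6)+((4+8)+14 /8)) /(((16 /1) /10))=17.45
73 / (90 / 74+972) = 2701 / 36009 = 0.08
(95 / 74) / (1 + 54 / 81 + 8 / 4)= 285 / 814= 0.35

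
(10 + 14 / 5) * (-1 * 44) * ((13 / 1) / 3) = -36608 / 15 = -2440.53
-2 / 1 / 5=-2 / 5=-0.40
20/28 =5/7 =0.71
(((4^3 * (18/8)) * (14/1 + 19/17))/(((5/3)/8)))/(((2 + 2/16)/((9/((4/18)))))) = 287774208/1445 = 199151.70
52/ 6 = 26/ 3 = 8.67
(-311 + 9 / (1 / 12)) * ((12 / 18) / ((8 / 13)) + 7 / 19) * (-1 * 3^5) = 5442633 / 76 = 71613.59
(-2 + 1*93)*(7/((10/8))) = 2548/5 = 509.60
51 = 51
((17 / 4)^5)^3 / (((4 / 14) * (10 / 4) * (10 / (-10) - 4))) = -20036961360568710551 / 26843545600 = -746434977.67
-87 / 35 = -2.49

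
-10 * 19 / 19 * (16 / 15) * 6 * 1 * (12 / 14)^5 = -497664 / 16807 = -29.61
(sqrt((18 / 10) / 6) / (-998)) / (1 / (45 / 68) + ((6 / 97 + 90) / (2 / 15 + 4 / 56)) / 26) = -0.00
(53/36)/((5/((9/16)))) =53/320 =0.17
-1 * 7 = -7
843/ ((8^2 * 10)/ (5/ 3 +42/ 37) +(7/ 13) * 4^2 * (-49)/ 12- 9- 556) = -2.27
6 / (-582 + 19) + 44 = 24766 / 563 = 43.99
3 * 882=2646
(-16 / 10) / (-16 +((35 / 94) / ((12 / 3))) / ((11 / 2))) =0.10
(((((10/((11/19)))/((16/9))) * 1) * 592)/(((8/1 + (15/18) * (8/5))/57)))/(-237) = -1803195/12166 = -148.22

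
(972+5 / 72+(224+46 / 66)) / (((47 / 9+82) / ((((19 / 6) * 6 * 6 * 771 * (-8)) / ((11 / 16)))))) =-1332949777056 / 94985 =-14033266.06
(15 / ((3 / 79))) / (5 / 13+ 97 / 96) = 492960 / 1741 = 283.15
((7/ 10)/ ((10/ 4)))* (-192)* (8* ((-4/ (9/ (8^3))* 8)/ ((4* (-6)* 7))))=-1048576/ 225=-4660.34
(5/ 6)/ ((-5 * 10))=-1/ 60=-0.02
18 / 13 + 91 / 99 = 2965 / 1287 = 2.30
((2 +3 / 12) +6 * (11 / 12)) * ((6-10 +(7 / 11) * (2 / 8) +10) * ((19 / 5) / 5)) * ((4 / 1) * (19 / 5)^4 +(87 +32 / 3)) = 278850721763 / 8250000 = 33800.09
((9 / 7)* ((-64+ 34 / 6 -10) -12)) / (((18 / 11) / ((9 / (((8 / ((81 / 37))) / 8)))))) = -644193 / 518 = -1243.62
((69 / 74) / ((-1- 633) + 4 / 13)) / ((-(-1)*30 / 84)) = -2093 / 508010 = -0.00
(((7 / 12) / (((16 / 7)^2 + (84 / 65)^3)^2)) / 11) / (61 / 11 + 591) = 1267565294734375 / 777181725206288891904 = 0.00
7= 7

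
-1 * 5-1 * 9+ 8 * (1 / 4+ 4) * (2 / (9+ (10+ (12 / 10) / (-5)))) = -10.38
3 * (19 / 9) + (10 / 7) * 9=19.19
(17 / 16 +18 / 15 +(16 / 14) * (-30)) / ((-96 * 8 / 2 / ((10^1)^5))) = 11208125 / 1344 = 8339.38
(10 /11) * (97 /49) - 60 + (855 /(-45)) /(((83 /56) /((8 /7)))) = -3259134 /44737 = -72.85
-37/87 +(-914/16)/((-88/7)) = 252265/61248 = 4.12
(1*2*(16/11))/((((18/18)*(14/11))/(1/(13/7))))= 1.23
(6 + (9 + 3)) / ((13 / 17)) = 306 / 13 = 23.54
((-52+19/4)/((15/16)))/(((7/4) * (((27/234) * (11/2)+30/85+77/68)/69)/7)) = -30741984/4685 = -6561.79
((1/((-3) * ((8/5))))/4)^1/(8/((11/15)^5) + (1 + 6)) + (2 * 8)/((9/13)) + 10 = 33.11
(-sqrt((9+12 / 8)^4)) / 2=-441 / 8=-55.12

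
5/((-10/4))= -2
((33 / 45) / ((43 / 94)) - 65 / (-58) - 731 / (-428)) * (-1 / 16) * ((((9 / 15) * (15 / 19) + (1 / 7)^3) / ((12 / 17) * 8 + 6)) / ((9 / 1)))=-936689342513 / 743784098460480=-0.00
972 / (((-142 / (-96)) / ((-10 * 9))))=-4199040 / 71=-59141.41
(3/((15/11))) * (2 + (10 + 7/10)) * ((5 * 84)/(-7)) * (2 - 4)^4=-134112/5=-26822.40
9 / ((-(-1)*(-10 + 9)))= -9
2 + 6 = 8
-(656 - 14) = -642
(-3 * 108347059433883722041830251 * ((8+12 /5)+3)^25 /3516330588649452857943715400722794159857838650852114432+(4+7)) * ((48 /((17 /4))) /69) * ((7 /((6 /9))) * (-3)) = -634363315703383227600407367939343071822255785479983644752894755417443008227 /12804616802948862942457131312066805702675272826880000000000000000000000000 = -49.54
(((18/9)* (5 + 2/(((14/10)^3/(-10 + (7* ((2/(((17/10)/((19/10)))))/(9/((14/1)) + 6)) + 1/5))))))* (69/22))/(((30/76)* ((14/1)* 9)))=-412091/7669431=-0.05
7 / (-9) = -7 / 9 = -0.78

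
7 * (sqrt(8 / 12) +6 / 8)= 21 / 4 +7 * sqrt(6) / 3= 10.97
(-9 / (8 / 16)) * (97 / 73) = -1746 / 73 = -23.92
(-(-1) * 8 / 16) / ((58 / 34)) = 17 / 58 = 0.29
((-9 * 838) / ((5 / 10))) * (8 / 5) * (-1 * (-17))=-2051424 / 5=-410284.80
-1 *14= -14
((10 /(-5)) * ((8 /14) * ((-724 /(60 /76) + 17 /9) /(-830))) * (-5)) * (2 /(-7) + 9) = 10048652 /183015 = 54.91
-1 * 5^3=-125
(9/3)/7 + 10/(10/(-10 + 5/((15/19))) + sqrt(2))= -1509/329 - 605 *sqrt(2)/329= -7.19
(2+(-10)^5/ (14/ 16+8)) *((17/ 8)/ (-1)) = 6798793/ 284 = 23939.41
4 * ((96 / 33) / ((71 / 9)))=1152 / 781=1.48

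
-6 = -6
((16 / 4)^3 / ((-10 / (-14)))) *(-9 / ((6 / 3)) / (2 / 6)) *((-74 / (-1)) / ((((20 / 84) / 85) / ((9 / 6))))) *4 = -958656384 / 5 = -191731276.80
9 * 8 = 72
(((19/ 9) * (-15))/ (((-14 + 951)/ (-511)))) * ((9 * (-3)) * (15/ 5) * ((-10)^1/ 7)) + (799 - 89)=2708.35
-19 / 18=-1.06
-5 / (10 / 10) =-5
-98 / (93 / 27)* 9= -7938 / 31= -256.06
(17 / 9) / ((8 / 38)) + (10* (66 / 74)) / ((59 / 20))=942709 / 78588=12.00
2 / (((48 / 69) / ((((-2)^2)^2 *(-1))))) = -46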